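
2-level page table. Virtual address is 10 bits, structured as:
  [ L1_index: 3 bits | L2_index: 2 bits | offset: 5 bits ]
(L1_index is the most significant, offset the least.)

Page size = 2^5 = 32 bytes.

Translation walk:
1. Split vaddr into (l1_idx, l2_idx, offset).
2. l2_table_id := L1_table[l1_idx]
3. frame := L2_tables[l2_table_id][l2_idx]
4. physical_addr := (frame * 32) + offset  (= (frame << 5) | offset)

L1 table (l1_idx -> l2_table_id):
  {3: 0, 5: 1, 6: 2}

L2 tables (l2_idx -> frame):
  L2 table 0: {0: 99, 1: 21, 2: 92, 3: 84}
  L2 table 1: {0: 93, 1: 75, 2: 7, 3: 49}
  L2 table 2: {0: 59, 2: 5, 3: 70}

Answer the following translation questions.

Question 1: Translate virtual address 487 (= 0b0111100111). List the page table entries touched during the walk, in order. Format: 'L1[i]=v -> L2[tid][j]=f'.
vaddr = 487 = 0b0111100111
Split: l1_idx=3, l2_idx=3, offset=7

Answer: L1[3]=0 -> L2[0][3]=84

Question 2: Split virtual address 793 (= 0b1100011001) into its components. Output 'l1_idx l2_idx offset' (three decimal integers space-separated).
Answer: 6 0 25

Derivation:
vaddr = 793 = 0b1100011001
  top 3 bits -> l1_idx = 6
  next 2 bits -> l2_idx = 0
  bottom 5 bits -> offset = 25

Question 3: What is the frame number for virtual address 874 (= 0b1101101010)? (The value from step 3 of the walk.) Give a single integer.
vaddr = 874: l1_idx=6, l2_idx=3
L1[6] = 2; L2[2][3] = 70

Answer: 70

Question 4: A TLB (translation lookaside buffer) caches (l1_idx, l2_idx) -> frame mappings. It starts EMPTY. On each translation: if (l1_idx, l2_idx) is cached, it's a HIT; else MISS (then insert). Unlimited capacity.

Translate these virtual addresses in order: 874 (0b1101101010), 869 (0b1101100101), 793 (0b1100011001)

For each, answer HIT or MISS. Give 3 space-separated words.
vaddr=874: (6,3) not in TLB -> MISS, insert
vaddr=869: (6,3) in TLB -> HIT
vaddr=793: (6,0) not in TLB -> MISS, insert

Answer: MISS HIT MISS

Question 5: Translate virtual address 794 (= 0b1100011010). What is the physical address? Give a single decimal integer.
Answer: 1914

Derivation:
vaddr = 794 = 0b1100011010
Split: l1_idx=6, l2_idx=0, offset=26
L1[6] = 2
L2[2][0] = 59
paddr = 59 * 32 + 26 = 1914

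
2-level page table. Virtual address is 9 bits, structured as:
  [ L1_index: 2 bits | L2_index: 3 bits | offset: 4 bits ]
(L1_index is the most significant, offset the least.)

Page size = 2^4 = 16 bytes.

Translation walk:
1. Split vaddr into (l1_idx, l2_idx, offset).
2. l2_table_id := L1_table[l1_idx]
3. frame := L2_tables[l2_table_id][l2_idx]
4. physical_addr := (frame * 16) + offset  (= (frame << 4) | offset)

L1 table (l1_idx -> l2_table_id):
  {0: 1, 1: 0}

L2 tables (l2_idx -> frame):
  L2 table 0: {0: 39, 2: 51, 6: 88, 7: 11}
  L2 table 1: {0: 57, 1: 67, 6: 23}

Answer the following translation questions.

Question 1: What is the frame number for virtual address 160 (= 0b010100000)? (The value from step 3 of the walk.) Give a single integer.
vaddr = 160: l1_idx=1, l2_idx=2
L1[1] = 0; L2[0][2] = 51

Answer: 51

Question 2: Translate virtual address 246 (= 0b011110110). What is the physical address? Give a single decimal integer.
vaddr = 246 = 0b011110110
Split: l1_idx=1, l2_idx=7, offset=6
L1[1] = 0
L2[0][7] = 11
paddr = 11 * 16 + 6 = 182

Answer: 182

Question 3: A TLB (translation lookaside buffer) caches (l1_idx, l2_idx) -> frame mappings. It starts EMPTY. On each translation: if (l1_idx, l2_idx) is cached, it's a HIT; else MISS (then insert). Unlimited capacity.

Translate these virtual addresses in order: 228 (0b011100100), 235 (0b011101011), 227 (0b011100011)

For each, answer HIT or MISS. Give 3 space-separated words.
Answer: MISS HIT HIT

Derivation:
vaddr=228: (1,6) not in TLB -> MISS, insert
vaddr=235: (1,6) in TLB -> HIT
vaddr=227: (1,6) in TLB -> HIT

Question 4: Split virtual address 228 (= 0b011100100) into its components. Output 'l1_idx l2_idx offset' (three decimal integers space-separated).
Answer: 1 6 4

Derivation:
vaddr = 228 = 0b011100100
  top 2 bits -> l1_idx = 1
  next 3 bits -> l2_idx = 6
  bottom 4 bits -> offset = 4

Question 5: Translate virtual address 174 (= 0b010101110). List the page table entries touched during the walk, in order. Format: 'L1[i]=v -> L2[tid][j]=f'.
vaddr = 174 = 0b010101110
Split: l1_idx=1, l2_idx=2, offset=14

Answer: L1[1]=0 -> L2[0][2]=51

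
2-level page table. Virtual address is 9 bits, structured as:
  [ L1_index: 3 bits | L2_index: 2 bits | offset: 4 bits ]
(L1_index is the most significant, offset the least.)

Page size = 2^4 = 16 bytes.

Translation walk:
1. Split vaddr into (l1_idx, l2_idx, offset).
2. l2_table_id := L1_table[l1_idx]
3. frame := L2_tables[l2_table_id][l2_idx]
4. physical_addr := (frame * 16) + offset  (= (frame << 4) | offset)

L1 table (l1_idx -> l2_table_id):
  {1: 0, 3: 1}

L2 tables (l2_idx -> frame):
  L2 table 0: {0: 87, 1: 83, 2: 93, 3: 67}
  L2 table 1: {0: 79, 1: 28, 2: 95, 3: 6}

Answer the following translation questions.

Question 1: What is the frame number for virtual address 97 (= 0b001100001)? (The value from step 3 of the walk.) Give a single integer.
Answer: 93

Derivation:
vaddr = 97: l1_idx=1, l2_idx=2
L1[1] = 0; L2[0][2] = 93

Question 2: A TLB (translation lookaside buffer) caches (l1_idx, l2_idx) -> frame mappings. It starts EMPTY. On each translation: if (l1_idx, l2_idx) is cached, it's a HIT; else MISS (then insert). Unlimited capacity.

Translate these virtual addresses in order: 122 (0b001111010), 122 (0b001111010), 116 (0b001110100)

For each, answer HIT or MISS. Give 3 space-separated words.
vaddr=122: (1,3) not in TLB -> MISS, insert
vaddr=122: (1,3) in TLB -> HIT
vaddr=116: (1,3) in TLB -> HIT

Answer: MISS HIT HIT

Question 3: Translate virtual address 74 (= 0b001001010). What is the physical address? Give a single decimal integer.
Answer: 1402

Derivation:
vaddr = 74 = 0b001001010
Split: l1_idx=1, l2_idx=0, offset=10
L1[1] = 0
L2[0][0] = 87
paddr = 87 * 16 + 10 = 1402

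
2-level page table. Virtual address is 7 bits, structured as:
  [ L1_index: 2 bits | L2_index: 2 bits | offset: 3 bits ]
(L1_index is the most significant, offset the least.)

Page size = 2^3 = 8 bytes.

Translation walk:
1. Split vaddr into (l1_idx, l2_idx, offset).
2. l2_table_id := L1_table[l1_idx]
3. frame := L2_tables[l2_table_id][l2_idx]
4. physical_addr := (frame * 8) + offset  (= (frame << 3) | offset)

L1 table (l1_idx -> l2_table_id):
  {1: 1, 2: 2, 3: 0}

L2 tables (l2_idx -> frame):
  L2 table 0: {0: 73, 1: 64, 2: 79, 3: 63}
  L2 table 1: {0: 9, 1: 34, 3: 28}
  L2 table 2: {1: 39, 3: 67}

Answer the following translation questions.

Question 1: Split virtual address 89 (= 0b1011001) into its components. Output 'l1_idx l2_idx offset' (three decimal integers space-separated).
Answer: 2 3 1

Derivation:
vaddr = 89 = 0b1011001
  top 2 bits -> l1_idx = 2
  next 2 bits -> l2_idx = 3
  bottom 3 bits -> offset = 1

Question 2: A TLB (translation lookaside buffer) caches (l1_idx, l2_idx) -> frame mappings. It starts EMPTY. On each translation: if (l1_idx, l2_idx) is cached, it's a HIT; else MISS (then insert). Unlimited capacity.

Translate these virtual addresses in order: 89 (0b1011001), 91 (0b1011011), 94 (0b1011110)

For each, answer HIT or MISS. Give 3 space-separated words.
vaddr=89: (2,3) not in TLB -> MISS, insert
vaddr=91: (2,3) in TLB -> HIT
vaddr=94: (2,3) in TLB -> HIT

Answer: MISS HIT HIT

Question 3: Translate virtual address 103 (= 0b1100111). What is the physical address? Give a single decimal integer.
Answer: 591

Derivation:
vaddr = 103 = 0b1100111
Split: l1_idx=3, l2_idx=0, offset=7
L1[3] = 0
L2[0][0] = 73
paddr = 73 * 8 + 7 = 591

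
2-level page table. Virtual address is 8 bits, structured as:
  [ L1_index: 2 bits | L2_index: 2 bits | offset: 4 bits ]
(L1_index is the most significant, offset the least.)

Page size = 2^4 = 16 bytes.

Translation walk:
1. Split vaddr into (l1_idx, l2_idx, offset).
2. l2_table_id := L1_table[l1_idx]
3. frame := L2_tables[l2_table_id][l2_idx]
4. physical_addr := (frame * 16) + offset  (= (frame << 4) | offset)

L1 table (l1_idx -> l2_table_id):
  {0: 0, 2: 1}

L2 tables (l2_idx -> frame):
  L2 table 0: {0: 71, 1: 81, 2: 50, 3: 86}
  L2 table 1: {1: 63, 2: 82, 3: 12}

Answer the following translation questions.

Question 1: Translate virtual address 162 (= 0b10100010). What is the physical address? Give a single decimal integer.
Answer: 1314

Derivation:
vaddr = 162 = 0b10100010
Split: l1_idx=2, l2_idx=2, offset=2
L1[2] = 1
L2[1][2] = 82
paddr = 82 * 16 + 2 = 1314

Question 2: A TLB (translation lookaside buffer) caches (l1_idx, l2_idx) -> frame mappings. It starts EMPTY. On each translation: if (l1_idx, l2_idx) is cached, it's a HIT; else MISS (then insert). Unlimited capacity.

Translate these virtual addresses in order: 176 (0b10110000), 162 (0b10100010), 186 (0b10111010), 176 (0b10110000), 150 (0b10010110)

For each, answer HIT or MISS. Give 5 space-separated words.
Answer: MISS MISS HIT HIT MISS

Derivation:
vaddr=176: (2,3) not in TLB -> MISS, insert
vaddr=162: (2,2) not in TLB -> MISS, insert
vaddr=186: (2,3) in TLB -> HIT
vaddr=176: (2,3) in TLB -> HIT
vaddr=150: (2,1) not in TLB -> MISS, insert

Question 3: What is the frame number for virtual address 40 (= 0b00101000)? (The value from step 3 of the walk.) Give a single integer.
Answer: 50

Derivation:
vaddr = 40: l1_idx=0, l2_idx=2
L1[0] = 0; L2[0][2] = 50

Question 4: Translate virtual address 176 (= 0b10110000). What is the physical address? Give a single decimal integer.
vaddr = 176 = 0b10110000
Split: l1_idx=2, l2_idx=3, offset=0
L1[2] = 1
L2[1][3] = 12
paddr = 12 * 16 + 0 = 192

Answer: 192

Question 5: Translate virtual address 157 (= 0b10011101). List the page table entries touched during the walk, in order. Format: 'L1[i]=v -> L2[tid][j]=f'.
Answer: L1[2]=1 -> L2[1][1]=63

Derivation:
vaddr = 157 = 0b10011101
Split: l1_idx=2, l2_idx=1, offset=13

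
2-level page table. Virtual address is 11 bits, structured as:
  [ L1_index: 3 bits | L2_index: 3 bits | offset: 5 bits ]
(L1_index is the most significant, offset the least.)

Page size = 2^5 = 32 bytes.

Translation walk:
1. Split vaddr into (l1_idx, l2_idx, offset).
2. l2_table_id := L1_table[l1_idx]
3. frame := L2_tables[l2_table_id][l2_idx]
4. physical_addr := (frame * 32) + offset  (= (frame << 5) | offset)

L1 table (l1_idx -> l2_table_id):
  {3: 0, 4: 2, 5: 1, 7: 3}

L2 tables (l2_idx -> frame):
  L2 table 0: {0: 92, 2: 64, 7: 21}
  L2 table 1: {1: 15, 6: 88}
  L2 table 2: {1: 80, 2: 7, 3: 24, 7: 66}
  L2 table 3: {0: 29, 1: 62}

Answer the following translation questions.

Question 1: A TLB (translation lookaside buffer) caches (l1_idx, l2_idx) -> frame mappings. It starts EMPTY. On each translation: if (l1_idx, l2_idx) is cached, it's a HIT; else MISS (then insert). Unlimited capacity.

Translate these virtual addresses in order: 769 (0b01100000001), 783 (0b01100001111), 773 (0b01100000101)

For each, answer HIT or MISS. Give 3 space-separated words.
vaddr=769: (3,0) not in TLB -> MISS, insert
vaddr=783: (3,0) in TLB -> HIT
vaddr=773: (3,0) in TLB -> HIT

Answer: MISS HIT HIT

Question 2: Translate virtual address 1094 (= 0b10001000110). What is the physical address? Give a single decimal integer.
Answer: 230

Derivation:
vaddr = 1094 = 0b10001000110
Split: l1_idx=4, l2_idx=2, offset=6
L1[4] = 2
L2[2][2] = 7
paddr = 7 * 32 + 6 = 230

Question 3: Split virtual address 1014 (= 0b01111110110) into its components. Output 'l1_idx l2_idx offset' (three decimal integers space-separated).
Answer: 3 7 22

Derivation:
vaddr = 1014 = 0b01111110110
  top 3 bits -> l1_idx = 3
  next 3 bits -> l2_idx = 7
  bottom 5 bits -> offset = 22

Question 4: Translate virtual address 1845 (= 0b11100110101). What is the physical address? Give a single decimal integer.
vaddr = 1845 = 0b11100110101
Split: l1_idx=7, l2_idx=1, offset=21
L1[7] = 3
L2[3][1] = 62
paddr = 62 * 32 + 21 = 2005

Answer: 2005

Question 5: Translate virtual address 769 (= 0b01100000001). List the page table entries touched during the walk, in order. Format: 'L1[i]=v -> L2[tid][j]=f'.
vaddr = 769 = 0b01100000001
Split: l1_idx=3, l2_idx=0, offset=1

Answer: L1[3]=0 -> L2[0][0]=92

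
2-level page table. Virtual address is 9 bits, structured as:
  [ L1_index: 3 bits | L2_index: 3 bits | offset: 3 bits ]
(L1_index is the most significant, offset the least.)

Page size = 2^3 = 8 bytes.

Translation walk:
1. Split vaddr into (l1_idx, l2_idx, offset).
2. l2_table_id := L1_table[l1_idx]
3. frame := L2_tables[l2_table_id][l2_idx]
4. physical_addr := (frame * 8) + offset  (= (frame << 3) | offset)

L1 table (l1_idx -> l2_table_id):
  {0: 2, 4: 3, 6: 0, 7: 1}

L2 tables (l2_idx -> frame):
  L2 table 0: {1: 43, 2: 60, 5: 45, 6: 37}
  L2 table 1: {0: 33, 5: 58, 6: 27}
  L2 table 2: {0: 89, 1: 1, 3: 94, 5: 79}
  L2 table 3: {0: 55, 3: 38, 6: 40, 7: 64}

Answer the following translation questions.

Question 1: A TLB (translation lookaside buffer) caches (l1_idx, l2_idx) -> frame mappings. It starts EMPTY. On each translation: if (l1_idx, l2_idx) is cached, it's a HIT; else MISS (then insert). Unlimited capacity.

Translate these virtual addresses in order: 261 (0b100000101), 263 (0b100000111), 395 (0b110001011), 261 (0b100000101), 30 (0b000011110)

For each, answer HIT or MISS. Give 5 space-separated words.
Answer: MISS HIT MISS HIT MISS

Derivation:
vaddr=261: (4,0) not in TLB -> MISS, insert
vaddr=263: (4,0) in TLB -> HIT
vaddr=395: (6,1) not in TLB -> MISS, insert
vaddr=261: (4,0) in TLB -> HIT
vaddr=30: (0,3) not in TLB -> MISS, insert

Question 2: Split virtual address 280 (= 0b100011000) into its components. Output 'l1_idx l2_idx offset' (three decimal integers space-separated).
Answer: 4 3 0

Derivation:
vaddr = 280 = 0b100011000
  top 3 bits -> l1_idx = 4
  next 3 bits -> l2_idx = 3
  bottom 3 bits -> offset = 0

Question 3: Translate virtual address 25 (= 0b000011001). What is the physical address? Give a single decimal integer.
vaddr = 25 = 0b000011001
Split: l1_idx=0, l2_idx=3, offset=1
L1[0] = 2
L2[2][3] = 94
paddr = 94 * 8 + 1 = 753

Answer: 753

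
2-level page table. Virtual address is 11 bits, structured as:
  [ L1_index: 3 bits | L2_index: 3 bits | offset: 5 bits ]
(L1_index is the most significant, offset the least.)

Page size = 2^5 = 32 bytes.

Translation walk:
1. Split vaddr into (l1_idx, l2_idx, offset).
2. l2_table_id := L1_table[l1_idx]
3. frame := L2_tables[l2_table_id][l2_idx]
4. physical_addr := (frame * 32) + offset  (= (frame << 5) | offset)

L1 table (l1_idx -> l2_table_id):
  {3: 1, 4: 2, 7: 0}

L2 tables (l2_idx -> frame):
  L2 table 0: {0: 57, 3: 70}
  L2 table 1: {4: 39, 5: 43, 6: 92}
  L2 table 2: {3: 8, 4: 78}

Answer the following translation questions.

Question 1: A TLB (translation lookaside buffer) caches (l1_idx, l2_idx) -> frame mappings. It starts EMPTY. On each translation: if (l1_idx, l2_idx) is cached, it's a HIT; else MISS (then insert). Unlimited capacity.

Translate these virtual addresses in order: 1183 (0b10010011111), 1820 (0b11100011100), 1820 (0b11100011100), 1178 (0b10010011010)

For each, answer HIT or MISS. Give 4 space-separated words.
vaddr=1183: (4,4) not in TLB -> MISS, insert
vaddr=1820: (7,0) not in TLB -> MISS, insert
vaddr=1820: (7,0) in TLB -> HIT
vaddr=1178: (4,4) in TLB -> HIT

Answer: MISS MISS HIT HIT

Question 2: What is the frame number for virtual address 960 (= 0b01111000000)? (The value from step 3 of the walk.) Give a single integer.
vaddr = 960: l1_idx=3, l2_idx=6
L1[3] = 1; L2[1][6] = 92

Answer: 92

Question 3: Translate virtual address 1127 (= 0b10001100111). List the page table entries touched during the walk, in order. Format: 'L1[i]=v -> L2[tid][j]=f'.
vaddr = 1127 = 0b10001100111
Split: l1_idx=4, l2_idx=3, offset=7

Answer: L1[4]=2 -> L2[2][3]=8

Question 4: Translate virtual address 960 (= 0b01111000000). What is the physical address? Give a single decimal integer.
vaddr = 960 = 0b01111000000
Split: l1_idx=3, l2_idx=6, offset=0
L1[3] = 1
L2[1][6] = 92
paddr = 92 * 32 + 0 = 2944

Answer: 2944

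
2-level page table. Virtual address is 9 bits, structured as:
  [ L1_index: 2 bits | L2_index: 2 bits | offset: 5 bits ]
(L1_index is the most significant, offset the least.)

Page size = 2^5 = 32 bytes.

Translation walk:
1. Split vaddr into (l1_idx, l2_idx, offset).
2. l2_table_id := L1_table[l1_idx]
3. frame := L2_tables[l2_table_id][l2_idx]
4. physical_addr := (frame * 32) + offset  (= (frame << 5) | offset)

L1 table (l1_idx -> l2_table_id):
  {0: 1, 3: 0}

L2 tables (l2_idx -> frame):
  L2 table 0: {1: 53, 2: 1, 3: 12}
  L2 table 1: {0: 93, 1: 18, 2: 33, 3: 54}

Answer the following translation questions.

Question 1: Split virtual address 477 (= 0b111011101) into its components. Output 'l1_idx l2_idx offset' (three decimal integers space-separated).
vaddr = 477 = 0b111011101
  top 2 bits -> l1_idx = 3
  next 2 bits -> l2_idx = 2
  bottom 5 bits -> offset = 29

Answer: 3 2 29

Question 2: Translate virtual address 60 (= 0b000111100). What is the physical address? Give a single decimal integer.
Answer: 604

Derivation:
vaddr = 60 = 0b000111100
Split: l1_idx=0, l2_idx=1, offset=28
L1[0] = 1
L2[1][1] = 18
paddr = 18 * 32 + 28 = 604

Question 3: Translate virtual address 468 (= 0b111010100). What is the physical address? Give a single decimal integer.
Answer: 52

Derivation:
vaddr = 468 = 0b111010100
Split: l1_idx=3, l2_idx=2, offset=20
L1[3] = 0
L2[0][2] = 1
paddr = 1 * 32 + 20 = 52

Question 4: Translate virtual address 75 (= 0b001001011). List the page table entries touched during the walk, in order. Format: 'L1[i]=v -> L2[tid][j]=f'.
vaddr = 75 = 0b001001011
Split: l1_idx=0, l2_idx=2, offset=11

Answer: L1[0]=1 -> L2[1][2]=33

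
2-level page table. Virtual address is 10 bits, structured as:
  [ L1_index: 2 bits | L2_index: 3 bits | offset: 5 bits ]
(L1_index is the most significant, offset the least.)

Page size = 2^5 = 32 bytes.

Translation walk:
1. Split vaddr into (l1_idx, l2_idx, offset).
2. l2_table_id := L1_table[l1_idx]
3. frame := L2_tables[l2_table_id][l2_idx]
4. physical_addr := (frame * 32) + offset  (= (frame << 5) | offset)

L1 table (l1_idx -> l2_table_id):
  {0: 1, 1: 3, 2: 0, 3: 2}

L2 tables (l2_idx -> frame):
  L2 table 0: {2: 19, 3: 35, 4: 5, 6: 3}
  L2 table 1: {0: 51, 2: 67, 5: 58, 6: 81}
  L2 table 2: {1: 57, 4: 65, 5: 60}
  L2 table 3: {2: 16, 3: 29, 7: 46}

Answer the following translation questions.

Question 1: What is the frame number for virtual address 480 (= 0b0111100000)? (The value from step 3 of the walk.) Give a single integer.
Answer: 46

Derivation:
vaddr = 480: l1_idx=1, l2_idx=7
L1[1] = 3; L2[3][7] = 46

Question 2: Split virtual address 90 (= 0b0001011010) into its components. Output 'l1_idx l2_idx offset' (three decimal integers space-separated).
vaddr = 90 = 0b0001011010
  top 2 bits -> l1_idx = 0
  next 3 bits -> l2_idx = 2
  bottom 5 bits -> offset = 26

Answer: 0 2 26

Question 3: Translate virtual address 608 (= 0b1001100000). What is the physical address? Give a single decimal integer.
vaddr = 608 = 0b1001100000
Split: l1_idx=2, l2_idx=3, offset=0
L1[2] = 0
L2[0][3] = 35
paddr = 35 * 32 + 0 = 1120

Answer: 1120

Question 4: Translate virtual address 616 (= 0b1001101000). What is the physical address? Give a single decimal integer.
vaddr = 616 = 0b1001101000
Split: l1_idx=2, l2_idx=3, offset=8
L1[2] = 0
L2[0][3] = 35
paddr = 35 * 32 + 8 = 1128

Answer: 1128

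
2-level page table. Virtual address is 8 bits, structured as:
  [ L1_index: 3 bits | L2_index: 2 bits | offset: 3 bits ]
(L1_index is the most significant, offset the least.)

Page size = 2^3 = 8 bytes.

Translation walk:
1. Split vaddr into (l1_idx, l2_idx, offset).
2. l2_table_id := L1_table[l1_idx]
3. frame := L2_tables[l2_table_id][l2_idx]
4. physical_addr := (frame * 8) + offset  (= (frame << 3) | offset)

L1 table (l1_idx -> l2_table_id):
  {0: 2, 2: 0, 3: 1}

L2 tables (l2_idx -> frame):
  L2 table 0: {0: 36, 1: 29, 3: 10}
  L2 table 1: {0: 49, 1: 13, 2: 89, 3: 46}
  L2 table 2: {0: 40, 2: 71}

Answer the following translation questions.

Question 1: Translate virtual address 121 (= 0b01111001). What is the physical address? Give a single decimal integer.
Answer: 369

Derivation:
vaddr = 121 = 0b01111001
Split: l1_idx=3, l2_idx=3, offset=1
L1[3] = 1
L2[1][3] = 46
paddr = 46 * 8 + 1 = 369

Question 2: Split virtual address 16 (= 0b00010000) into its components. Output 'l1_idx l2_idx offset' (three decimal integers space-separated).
Answer: 0 2 0

Derivation:
vaddr = 16 = 0b00010000
  top 3 bits -> l1_idx = 0
  next 2 bits -> l2_idx = 2
  bottom 3 bits -> offset = 0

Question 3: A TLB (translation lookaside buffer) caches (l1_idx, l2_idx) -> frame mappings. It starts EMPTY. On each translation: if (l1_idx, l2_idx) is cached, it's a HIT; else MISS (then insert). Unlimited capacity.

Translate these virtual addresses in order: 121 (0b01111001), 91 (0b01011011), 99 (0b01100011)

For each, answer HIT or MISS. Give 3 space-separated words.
vaddr=121: (3,3) not in TLB -> MISS, insert
vaddr=91: (2,3) not in TLB -> MISS, insert
vaddr=99: (3,0) not in TLB -> MISS, insert

Answer: MISS MISS MISS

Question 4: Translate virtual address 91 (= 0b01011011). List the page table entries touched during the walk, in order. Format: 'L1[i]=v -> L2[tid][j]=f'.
vaddr = 91 = 0b01011011
Split: l1_idx=2, l2_idx=3, offset=3

Answer: L1[2]=0 -> L2[0][3]=10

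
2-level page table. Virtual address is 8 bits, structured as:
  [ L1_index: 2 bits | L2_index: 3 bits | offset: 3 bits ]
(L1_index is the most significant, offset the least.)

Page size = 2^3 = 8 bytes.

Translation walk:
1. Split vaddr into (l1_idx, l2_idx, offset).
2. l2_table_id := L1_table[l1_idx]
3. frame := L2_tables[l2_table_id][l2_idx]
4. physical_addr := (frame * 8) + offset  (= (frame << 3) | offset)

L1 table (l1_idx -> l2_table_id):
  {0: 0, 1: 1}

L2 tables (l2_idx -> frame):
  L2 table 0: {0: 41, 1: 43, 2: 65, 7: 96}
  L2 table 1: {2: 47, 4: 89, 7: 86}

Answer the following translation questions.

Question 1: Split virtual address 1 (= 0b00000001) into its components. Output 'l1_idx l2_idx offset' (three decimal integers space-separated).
vaddr = 1 = 0b00000001
  top 2 bits -> l1_idx = 0
  next 3 bits -> l2_idx = 0
  bottom 3 bits -> offset = 1

Answer: 0 0 1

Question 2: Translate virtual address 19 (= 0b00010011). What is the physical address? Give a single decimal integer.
Answer: 523

Derivation:
vaddr = 19 = 0b00010011
Split: l1_idx=0, l2_idx=2, offset=3
L1[0] = 0
L2[0][2] = 65
paddr = 65 * 8 + 3 = 523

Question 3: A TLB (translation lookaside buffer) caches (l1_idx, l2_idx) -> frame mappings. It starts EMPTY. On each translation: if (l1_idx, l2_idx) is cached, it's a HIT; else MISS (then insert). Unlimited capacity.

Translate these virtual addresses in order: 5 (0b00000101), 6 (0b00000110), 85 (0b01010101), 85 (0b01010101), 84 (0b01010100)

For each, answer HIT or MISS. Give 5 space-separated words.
Answer: MISS HIT MISS HIT HIT

Derivation:
vaddr=5: (0,0) not in TLB -> MISS, insert
vaddr=6: (0,0) in TLB -> HIT
vaddr=85: (1,2) not in TLB -> MISS, insert
vaddr=85: (1,2) in TLB -> HIT
vaddr=84: (1,2) in TLB -> HIT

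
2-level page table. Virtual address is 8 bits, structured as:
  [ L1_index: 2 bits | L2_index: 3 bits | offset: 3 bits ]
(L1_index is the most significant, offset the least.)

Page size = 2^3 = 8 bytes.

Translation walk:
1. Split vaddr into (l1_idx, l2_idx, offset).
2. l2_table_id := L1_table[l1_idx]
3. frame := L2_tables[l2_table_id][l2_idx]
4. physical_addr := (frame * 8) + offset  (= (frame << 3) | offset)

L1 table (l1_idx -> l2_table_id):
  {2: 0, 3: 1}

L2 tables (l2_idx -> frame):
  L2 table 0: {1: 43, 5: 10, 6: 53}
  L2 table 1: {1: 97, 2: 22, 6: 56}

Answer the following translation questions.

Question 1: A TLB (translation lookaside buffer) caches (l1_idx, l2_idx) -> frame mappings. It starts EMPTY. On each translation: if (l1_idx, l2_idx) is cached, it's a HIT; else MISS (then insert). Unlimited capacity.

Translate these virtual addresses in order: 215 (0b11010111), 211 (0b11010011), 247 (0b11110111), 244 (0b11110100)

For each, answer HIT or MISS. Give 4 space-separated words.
Answer: MISS HIT MISS HIT

Derivation:
vaddr=215: (3,2) not in TLB -> MISS, insert
vaddr=211: (3,2) in TLB -> HIT
vaddr=247: (3,6) not in TLB -> MISS, insert
vaddr=244: (3,6) in TLB -> HIT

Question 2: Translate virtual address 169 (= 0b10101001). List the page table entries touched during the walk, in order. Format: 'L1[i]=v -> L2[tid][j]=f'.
Answer: L1[2]=0 -> L2[0][5]=10

Derivation:
vaddr = 169 = 0b10101001
Split: l1_idx=2, l2_idx=5, offset=1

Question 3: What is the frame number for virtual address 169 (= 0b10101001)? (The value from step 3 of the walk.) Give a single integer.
vaddr = 169: l1_idx=2, l2_idx=5
L1[2] = 0; L2[0][5] = 10

Answer: 10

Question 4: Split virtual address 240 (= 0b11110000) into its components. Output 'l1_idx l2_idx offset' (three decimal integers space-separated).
Answer: 3 6 0

Derivation:
vaddr = 240 = 0b11110000
  top 2 bits -> l1_idx = 3
  next 3 bits -> l2_idx = 6
  bottom 3 bits -> offset = 0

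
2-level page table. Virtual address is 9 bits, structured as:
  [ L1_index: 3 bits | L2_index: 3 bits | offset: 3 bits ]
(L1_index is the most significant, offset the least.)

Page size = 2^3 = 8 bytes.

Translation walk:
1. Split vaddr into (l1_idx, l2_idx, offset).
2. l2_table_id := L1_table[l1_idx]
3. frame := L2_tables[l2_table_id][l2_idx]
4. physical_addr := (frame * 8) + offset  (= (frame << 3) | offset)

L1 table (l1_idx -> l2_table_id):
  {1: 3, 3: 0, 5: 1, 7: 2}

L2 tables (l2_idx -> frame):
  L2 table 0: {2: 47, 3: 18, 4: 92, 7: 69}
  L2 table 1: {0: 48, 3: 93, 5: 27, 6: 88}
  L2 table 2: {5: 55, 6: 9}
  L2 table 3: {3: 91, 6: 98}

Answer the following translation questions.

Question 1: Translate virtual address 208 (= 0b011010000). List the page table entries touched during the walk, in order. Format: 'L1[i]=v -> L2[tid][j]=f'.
vaddr = 208 = 0b011010000
Split: l1_idx=3, l2_idx=2, offset=0

Answer: L1[3]=0 -> L2[0][2]=47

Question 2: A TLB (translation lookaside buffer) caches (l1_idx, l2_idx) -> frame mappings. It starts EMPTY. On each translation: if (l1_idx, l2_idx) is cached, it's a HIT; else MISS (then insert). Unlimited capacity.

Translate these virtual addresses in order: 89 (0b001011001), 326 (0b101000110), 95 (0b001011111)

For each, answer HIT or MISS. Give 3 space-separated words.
Answer: MISS MISS HIT

Derivation:
vaddr=89: (1,3) not in TLB -> MISS, insert
vaddr=326: (5,0) not in TLB -> MISS, insert
vaddr=95: (1,3) in TLB -> HIT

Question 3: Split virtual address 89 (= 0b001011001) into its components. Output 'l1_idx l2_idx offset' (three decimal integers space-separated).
Answer: 1 3 1

Derivation:
vaddr = 89 = 0b001011001
  top 3 bits -> l1_idx = 1
  next 3 bits -> l2_idx = 3
  bottom 3 bits -> offset = 1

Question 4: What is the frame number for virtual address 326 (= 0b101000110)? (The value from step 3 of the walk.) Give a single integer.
vaddr = 326: l1_idx=5, l2_idx=0
L1[5] = 1; L2[1][0] = 48

Answer: 48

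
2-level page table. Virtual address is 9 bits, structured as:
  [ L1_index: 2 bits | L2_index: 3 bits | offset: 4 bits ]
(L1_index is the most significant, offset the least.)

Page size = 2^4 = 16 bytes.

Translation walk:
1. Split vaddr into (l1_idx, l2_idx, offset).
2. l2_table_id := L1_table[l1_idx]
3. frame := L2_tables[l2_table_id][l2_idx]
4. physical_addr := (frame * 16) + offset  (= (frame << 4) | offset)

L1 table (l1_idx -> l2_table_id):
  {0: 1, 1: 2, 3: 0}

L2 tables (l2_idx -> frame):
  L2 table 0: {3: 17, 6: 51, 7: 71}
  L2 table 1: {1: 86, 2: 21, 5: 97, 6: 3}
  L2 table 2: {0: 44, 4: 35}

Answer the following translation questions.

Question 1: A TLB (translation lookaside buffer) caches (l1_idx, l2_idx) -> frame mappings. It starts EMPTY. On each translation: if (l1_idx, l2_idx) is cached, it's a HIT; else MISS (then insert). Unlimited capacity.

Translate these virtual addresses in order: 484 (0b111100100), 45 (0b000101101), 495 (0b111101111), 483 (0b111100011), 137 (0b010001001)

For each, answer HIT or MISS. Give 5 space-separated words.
vaddr=484: (3,6) not in TLB -> MISS, insert
vaddr=45: (0,2) not in TLB -> MISS, insert
vaddr=495: (3,6) in TLB -> HIT
vaddr=483: (3,6) in TLB -> HIT
vaddr=137: (1,0) not in TLB -> MISS, insert

Answer: MISS MISS HIT HIT MISS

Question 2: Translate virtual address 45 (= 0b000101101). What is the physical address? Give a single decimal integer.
vaddr = 45 = 0b000101101
Split: l1_idx=0, l2_idx=2, offset=13
L1[0] = 1
L2[1][2] = 21
paddr = 21 * 16 + 13 = 349

Answer: 349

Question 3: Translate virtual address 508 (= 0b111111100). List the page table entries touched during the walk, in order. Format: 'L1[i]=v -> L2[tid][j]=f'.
vaddr = 508 = 0b111111100
Split: l1_idx=3, l2_idx=7, offset=12

Answer: L1[3]=0 -> L2[0][7]=71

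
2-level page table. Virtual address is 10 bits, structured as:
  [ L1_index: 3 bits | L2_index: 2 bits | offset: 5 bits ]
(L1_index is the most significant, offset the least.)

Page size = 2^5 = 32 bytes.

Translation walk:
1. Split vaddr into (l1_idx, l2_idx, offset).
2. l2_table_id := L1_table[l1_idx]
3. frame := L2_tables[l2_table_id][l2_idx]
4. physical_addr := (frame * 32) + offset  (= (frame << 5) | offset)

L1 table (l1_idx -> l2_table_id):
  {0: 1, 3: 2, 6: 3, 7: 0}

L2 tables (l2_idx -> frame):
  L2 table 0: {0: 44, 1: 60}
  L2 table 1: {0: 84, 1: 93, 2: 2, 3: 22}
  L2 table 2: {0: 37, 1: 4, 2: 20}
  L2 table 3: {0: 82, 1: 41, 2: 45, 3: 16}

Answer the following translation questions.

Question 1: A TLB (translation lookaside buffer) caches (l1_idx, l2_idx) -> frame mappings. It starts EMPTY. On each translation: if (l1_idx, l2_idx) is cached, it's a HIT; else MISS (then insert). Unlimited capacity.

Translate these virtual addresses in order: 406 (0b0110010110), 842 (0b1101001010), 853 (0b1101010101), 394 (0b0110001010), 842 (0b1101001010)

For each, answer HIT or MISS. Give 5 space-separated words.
vaddr=406: (3,0) not in TLB -> MISS, insert
vaddr=842: (6,2) not in TLB -> MISS, insert
vaddr=853: (6,2) in TLB -> HIT
vaddr=394: (3,0) in TLB -> HIT
vaddr=842: (6,2) in TLB -> HIT

Answer: MISS MISS HIT HIT HIT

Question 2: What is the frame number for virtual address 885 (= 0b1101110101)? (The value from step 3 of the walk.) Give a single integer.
Answer: 16

Derivation:
vaddr = 885: l1_idx=6, l2_idx=3
L1[6] = 3; L2[3][3] = 16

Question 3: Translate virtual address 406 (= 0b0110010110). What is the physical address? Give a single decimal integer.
Answer: 1206

Derivation:
vaddr = 406 = 0b0110010110
Split: l1_idx=3, l2_idx=0, offset=22
L1[3] = 2
L2[2][0] = 37
paddr = 37 * 32 + 22 = 1206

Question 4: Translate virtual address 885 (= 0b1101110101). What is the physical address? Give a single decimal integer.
Answer: 533

Derivation:
vaddr = 885 = 0b1101110101
Split: l1_idx=6, l2_idx=3, offset=21
L1[6] = 3
L2[3][3] = 16
paddr = 16 * 32 + 21 = 533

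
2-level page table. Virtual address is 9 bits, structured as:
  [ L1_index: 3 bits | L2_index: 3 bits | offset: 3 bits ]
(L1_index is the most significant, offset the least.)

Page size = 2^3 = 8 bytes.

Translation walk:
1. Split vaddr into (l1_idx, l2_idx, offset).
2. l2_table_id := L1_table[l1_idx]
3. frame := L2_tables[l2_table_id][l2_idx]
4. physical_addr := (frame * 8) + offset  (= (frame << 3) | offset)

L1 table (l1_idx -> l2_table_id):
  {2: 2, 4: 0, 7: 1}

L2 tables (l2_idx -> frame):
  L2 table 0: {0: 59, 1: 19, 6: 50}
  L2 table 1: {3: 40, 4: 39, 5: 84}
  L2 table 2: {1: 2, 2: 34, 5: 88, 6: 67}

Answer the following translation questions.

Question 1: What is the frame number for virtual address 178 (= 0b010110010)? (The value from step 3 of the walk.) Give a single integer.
Answer: 67

Derivation:
vaddr = 178: l1_idx=2, l2_idx=6
L1[2] = 2; L2[2][6] = 67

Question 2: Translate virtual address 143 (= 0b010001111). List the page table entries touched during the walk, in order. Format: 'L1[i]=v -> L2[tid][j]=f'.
vaddr = 143 = 0b010001111
Split: l1_idx=2, l2_idx=1, offset=7

Answer: L1[2]=2 -> L2[2][1]=2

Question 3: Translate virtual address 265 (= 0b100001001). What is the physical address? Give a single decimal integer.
vaddr = 265 = 0b100001001
Split: l1_idx=4, l2_idx=1, offset=1
L1[4] = 0
L2[0][1] = 19
paddr = 19 * 8 + 1 = 153

Answer: 153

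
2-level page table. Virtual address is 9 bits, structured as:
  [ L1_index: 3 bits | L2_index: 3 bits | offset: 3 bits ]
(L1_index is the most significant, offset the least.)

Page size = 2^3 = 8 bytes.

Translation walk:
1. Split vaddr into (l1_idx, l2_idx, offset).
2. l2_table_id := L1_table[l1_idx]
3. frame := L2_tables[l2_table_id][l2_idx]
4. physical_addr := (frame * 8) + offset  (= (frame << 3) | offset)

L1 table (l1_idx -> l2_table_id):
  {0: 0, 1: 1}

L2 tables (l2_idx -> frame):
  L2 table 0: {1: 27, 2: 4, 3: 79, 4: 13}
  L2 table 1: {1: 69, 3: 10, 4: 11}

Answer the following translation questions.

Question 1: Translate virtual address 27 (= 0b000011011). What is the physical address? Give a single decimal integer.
vaddr = 27 = 0b000011011
Split: l1_idx=0, l2_idx=3, offset=3
L1[0] = 0
L2[0][3] = 79
paddr = 79 * 8 + 3 = 635

Answer: 635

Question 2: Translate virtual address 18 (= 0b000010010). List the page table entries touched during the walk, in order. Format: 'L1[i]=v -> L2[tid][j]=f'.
vaddr = 18 = 0b000010010
Split: l1_idx=0, l2_idx=2, offset=2

Answer: L1[0]=0 -> L2[0][2]=4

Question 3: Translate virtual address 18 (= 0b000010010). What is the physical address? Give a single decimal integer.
Answer: 34

Derivation:
vaddr = 18 = 0b000010010
Split: l1_idx=0, l2_idx=2, offset=2
L1[0] = 0
L2[0][2] = 4
paddr = 4 * 8 + 2 = 34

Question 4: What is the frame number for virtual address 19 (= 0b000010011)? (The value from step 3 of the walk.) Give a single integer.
Answer: 4

Derivation:
vaddr = 19: l1_idx=0, l2_idx=2
L1[0] = 0; L2[0][2] = 4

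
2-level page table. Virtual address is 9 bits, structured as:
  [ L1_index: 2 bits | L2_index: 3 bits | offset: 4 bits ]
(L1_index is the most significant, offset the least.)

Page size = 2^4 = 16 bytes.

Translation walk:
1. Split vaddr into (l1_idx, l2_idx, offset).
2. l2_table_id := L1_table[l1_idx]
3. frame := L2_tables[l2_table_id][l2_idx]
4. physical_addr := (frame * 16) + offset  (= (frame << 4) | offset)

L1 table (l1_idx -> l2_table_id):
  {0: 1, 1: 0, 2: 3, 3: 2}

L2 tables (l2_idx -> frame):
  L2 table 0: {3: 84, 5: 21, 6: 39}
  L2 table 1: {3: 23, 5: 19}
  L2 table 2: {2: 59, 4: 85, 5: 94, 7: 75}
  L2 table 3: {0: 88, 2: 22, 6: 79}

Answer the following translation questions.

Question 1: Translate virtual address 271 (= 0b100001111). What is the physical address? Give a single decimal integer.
vaddr = 271 = 0b100001111
Split: l1_idx=2, l2_idx=0, offset=15
L1[2] = 3
L2[3][0] = 88
paddr = 88 * 16 + 15 = 1423

Answer: 1423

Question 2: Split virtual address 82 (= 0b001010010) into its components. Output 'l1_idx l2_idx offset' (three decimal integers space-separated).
Answer: 0 5 2

Derivation:
vaddr = 82 = 0b001010010
  top 2 bits -> l1_idx = 0
  next 3 bits -> l2_idx = 5
  bottom 4 bits -> offset = 2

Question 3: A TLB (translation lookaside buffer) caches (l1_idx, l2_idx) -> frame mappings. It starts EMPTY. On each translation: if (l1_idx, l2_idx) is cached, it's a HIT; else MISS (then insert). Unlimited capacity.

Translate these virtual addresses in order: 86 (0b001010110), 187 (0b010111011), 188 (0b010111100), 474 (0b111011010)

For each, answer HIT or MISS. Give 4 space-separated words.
vaddr=86: (0,5) not in TLB -> MISS, insert
vaddr=187: (1,3) not in TLB -> MISS, insert
vaddr=188: (1,3) in TLB -> HIT
vaddr=474: (3,5) not in TLB -> MISS, insert

Answer: MISS MISS HIT MISS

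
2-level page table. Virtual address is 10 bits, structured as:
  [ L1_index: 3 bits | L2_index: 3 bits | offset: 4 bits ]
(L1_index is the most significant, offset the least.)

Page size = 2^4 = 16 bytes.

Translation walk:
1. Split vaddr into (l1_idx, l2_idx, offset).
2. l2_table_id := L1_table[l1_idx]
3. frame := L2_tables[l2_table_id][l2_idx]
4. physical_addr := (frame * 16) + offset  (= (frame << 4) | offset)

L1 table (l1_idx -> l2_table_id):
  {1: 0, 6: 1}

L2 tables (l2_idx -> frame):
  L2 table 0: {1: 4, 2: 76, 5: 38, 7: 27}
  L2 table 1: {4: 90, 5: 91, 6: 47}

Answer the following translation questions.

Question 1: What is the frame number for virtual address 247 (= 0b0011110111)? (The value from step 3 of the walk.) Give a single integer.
vaddr = 247: l1_idx=1, l2_idx=7
L1[1] = 0; L2[0][7] = 27

Answer: 27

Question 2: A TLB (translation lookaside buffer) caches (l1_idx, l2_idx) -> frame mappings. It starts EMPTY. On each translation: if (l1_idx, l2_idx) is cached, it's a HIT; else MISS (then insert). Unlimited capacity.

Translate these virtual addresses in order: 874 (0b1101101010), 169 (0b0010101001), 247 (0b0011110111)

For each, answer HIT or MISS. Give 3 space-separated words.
vaddr=874: (6,6) not in TLB -> MISS, insert
vaddr=169: (1,2) not in TLB -> MISS, insert
vaddr=247: (1,7) not in TLB -> MISS, insert

Answer: MISS MISS MISS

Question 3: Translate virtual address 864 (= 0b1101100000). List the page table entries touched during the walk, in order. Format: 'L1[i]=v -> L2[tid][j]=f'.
vaddr = 864 = 0b1101100000
Split: l1_idx=6, l2_idx=6, offset=0

Answer: L1[6]=1 -> L2[1][6]=47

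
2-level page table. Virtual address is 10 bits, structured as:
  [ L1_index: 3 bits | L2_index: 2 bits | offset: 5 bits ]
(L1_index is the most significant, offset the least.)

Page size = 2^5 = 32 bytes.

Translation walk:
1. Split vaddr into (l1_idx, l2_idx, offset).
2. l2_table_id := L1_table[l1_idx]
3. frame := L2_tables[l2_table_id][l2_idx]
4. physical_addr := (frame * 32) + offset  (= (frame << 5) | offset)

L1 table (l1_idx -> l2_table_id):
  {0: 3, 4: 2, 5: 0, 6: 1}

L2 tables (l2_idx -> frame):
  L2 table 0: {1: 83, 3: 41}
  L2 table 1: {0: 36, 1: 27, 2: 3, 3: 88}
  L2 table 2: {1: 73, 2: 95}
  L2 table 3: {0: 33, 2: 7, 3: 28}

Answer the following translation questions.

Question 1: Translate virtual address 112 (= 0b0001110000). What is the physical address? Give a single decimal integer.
vaddr = 112 = 0b0001110000
Split: l1_idx=0, l2_idx=3, offset=16
L1[0] = 3
L2[3][3] = 28
paddr = 28 * 32 + 16 = 912

Answer: 912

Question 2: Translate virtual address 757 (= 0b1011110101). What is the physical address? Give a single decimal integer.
vaddr = 757 = 0b1011110101
Split: l1_idx=5, l2_idx=3, offset=21
L1[5] = 0
L2[0][3] = 41
paddr = 41 * 32 + 21 = 1333

Answer: 1333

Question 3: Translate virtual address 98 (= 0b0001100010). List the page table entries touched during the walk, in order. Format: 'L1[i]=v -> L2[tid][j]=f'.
Answer: L1[0]=3 -> L2[3][3]=28

Derivation:
vaddr = 98 = 0b0001100010
Split: l1_idx=0, l2_idx=3, offset=2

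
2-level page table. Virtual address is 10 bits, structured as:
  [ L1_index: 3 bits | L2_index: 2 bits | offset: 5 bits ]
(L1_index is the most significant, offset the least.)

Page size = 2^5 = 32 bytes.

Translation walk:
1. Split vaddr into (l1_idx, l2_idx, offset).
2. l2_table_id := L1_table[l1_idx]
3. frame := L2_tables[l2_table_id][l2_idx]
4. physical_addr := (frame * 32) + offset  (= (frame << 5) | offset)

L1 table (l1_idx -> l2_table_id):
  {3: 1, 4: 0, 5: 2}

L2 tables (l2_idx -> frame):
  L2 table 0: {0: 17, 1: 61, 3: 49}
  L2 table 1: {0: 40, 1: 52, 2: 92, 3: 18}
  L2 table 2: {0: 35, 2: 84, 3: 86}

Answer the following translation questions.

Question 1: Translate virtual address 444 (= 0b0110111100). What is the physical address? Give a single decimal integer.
Answer: 1692

Derivation:
vaddr = 444 = 0b0110111100
Split: l1_idx=3, l2_idx=1, offset=28
L1[3] = 1
L2[1][1] = 52
paddr = 52 * 32 + 28 = 1692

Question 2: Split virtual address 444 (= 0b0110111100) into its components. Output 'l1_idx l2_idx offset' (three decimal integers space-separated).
vaddr = 444 = 0b0110111100
  top 3 bits -> l1_idx = 3
  next 2 bits -> l2_idx = 1
  bottom 5 bits -> offset = 28

Answer: 3 1 28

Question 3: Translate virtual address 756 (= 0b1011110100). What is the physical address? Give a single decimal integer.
Answer: 2772

Derivation:
vaddr = 756 = 0b1011110100
Split: l1_idx=5, l2_idx=3, offset=20
L1[5] = 2
L2[2][3] = 86
paddr = 86 * 32 + 20 = 2772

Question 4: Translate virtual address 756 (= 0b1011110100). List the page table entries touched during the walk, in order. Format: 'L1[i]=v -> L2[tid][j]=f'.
Answer: L1[5]=2 -> L2[2][3]=86

Derivation:
vaddr = 756 = 0b1011110100
Split: l1_idx=5, l2_idx=3, offset=20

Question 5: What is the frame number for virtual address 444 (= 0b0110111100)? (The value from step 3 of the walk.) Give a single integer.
Answer: 52

Derivation:
vaddr = 444: l1_idx=3, l2_idx=1
L1[3] = 1; L2[1][1] = 52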